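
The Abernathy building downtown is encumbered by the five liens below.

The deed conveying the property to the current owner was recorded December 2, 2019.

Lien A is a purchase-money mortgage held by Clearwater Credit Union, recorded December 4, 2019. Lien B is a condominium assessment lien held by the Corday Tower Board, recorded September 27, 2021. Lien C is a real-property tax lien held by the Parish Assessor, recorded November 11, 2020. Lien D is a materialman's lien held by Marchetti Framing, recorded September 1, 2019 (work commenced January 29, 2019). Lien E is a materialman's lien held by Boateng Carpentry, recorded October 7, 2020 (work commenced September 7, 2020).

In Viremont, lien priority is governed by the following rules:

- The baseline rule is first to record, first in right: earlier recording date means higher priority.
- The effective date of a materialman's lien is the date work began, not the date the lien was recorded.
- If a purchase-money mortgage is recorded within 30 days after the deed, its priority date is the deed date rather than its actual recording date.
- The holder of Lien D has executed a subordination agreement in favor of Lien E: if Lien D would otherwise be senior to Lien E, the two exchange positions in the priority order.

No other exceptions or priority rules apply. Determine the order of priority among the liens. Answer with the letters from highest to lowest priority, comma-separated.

E, A, D, C, B

First, effective dates: A was recorded within the 30-day window, so its effective date is the deed date December 2, 2019; D relates back to January 29, 2019 (work commenced); E's effective date is September 7, 2020, when work began.
Sorted by effective date: D (January 29, 2019), A (December 2, 2019), E (September 7, 2020), C (November 11, 2020), B (September 27, 2021).
D is senior to E before the subordination, so the two trade places.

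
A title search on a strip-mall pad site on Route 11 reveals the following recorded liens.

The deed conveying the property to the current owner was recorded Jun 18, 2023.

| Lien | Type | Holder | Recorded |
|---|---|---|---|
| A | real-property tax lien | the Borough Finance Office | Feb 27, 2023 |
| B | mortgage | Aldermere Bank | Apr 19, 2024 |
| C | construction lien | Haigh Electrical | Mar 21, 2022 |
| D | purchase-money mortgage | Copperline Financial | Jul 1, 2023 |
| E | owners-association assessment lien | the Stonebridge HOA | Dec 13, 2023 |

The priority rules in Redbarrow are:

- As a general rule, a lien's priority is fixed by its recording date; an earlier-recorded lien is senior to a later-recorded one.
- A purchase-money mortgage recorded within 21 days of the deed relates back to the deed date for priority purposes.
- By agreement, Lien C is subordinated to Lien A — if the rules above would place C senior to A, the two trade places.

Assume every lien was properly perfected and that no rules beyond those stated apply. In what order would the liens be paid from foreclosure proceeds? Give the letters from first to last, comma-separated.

Effective dates after the stated exceptions: D was recorded within the 21-day window, so its effective date is the deed date Jun 18, 2023.
By effective date, earliest first: C (Mar 21, 2022), A (Feb 27, 2023), D (Jun 18, 2023), E (Dec 13, 2023), B (Apr 19, 2024).
C is senior to A before the subordination, so the two trade places.

A, C, D, E, B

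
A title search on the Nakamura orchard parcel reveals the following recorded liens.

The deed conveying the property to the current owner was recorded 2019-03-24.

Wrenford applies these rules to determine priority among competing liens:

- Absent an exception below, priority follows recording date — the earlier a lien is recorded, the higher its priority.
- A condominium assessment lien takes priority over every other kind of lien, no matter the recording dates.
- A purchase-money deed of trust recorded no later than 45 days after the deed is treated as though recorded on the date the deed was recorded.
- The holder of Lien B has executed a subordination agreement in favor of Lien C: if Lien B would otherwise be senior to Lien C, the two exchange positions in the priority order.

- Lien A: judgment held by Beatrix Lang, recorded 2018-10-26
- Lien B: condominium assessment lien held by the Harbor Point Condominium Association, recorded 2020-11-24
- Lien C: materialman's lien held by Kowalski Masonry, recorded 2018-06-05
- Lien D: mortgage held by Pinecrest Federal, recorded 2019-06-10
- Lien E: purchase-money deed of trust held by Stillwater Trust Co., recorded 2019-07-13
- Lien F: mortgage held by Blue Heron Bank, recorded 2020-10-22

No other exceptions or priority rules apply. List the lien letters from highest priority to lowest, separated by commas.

Effective dates after the stated exceptions: E missed the 45-day window (111 days after the deed), so its recording date stands.
As a condominium assessment lien, B is senior to every other lien.
Remaining liens by effective date: C (2018-06-05), A (2018-10-26), D (2019-06-10), E (2019-07-13), F (2020-10-22).
The subordination applies — B was senior to C — so B and C swap.

C, B, A, D, E, F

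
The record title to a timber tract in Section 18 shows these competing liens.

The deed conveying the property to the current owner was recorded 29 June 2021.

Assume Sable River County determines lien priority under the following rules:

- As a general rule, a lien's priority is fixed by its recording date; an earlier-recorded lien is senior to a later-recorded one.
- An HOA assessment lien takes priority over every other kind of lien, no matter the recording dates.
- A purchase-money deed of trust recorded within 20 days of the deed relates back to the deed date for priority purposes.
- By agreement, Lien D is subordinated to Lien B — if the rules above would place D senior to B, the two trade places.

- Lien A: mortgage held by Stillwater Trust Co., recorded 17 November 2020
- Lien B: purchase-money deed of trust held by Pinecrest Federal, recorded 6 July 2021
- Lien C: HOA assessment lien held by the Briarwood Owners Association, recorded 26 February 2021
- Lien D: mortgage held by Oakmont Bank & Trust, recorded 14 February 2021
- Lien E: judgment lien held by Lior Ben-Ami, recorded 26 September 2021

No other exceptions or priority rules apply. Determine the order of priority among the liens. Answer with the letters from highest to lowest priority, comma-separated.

First, effective dates: B relates back to the deed date 29 June 2021.
C is an HOA assessment lien and takes priority over every other lien.
Ordering the rest by effective date: A (17 November 2020), D (14 February 2021), B (29 June 2021), E (26 September 2021).
D is senior to B before the subordination, so the two trade places.

C, A, B, D, E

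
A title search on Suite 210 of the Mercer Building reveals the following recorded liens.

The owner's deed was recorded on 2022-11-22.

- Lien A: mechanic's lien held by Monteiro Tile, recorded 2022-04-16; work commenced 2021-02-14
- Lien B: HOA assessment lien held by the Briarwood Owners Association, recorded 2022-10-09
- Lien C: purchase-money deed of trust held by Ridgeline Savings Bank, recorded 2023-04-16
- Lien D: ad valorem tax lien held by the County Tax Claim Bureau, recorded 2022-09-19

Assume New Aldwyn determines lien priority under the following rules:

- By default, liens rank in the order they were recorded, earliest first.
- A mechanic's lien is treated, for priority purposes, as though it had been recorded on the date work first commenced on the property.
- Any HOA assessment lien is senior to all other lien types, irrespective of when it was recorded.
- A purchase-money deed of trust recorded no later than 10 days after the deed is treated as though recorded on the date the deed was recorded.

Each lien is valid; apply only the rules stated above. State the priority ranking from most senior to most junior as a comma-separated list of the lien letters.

Adjusting effective dates: A is treated as recorded 2021-02-14, the work-commencement date; C missed the 10-day window (145 days after the deed), so its recording date stands.
B, as an HOA assessment lien, has superpriority and ranks first.
The other liens, earliest effective date first: A (2021-02-14), D (2022-09-19), C (2023-04-16).

B, A, D, C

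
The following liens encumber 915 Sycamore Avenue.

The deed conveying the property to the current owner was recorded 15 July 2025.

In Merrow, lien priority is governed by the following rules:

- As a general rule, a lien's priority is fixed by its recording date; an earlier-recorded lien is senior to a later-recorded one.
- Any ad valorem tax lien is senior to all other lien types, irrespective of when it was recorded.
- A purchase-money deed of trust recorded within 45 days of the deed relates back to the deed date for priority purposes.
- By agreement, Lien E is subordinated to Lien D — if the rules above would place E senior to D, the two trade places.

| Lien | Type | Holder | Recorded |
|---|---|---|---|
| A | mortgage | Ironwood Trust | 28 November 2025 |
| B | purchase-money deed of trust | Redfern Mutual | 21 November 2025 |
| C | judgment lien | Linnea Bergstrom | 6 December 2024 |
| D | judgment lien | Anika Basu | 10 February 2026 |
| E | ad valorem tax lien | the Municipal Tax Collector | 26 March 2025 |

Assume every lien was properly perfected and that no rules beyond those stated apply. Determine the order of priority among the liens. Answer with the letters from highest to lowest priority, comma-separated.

Adjusting effective dates: B was recorded 129 days after the deed — beyond 45 days — so no relation-back applies.
E, as an ad valorem tax lien, has superpriority and ranks first.
Among the remaining liens, by effective date: C (6 December 2024), B (21 November 2025), A (28 November 2025), D (10 February 2026).
E is senior to D before the subordination, so the two trade places.

D, C, B, A, E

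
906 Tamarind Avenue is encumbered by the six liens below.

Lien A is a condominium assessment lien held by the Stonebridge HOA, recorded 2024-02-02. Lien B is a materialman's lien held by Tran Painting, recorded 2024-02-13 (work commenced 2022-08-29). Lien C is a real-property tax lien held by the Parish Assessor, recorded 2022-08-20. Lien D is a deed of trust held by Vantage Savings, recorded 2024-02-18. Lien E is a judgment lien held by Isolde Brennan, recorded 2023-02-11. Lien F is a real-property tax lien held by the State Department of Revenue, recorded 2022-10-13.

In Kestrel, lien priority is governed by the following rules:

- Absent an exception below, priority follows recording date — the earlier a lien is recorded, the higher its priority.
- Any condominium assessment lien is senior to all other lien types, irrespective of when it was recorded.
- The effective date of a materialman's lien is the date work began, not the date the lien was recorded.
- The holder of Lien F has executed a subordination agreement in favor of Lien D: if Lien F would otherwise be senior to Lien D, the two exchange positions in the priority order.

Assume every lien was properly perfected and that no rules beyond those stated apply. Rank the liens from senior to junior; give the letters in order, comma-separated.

A, C, B, D, E, F

Effective dates after the stated exceptions: B relates back to 2022-08-29 (work commenced).
A is a condominium assessment lien, so it outranks all other liens regardless of date.
Among the remaining liens, by effective date: C (2022-08-20), B (2022-08-29), F (2022-10-13), E (2023-02-11), D (2024-02-18).
Because F would otherwise rank above D, the subordination swaps them.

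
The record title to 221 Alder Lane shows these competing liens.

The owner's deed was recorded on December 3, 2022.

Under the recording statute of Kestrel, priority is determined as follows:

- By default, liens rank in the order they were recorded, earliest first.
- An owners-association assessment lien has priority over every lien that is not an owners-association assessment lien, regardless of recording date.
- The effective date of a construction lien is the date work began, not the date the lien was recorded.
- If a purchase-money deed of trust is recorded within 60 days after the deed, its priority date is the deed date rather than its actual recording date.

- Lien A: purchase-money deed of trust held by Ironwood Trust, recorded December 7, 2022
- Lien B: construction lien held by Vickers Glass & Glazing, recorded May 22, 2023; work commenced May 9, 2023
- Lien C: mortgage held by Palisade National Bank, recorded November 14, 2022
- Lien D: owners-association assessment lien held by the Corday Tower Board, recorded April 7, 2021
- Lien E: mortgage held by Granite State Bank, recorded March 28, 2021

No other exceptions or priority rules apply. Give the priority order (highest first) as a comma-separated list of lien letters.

D, E, C, A, B

First, effective dates: A relates back to the deed date December 3, 2022; B is treated as recorded May 9, 2023, the work-commencement date.
D is an owners-association assessment lien and takes priority over every other lien.
The other liens, earliest effective date first: E (March 28, 2021), C (November 14, 2022), A (December 3, 2022), B (May 9, 2023).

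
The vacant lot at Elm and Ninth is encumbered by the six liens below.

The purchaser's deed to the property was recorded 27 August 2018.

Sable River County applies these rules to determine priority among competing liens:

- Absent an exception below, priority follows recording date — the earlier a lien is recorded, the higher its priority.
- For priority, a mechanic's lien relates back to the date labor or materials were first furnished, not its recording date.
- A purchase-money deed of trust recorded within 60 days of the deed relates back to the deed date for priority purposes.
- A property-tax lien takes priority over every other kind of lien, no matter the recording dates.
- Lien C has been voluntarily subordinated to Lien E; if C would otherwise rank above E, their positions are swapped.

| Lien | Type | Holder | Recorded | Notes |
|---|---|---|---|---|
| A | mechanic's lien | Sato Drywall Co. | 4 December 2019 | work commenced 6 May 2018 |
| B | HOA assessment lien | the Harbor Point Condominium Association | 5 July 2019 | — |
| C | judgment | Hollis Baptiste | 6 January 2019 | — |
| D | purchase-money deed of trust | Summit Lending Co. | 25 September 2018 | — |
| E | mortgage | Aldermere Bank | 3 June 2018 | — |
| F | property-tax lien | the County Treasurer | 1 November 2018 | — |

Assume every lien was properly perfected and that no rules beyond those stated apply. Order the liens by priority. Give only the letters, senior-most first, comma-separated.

F, A, E, D, C, B

Effective dates after the stated exceptions: A relates back to 6 May 2018 (work commenced); D's effective date is the deed date, 27 August 2018.
F, as a property-tax lien, has superpriority and ranks first.
Ordering the rest by effective date: A (6 May 2018), E (3 June 2018), D (27 August 2018), C (6 January 2019), B (5 July 2019).
Since C is not senior to E, the subordination leaves the order unchanged.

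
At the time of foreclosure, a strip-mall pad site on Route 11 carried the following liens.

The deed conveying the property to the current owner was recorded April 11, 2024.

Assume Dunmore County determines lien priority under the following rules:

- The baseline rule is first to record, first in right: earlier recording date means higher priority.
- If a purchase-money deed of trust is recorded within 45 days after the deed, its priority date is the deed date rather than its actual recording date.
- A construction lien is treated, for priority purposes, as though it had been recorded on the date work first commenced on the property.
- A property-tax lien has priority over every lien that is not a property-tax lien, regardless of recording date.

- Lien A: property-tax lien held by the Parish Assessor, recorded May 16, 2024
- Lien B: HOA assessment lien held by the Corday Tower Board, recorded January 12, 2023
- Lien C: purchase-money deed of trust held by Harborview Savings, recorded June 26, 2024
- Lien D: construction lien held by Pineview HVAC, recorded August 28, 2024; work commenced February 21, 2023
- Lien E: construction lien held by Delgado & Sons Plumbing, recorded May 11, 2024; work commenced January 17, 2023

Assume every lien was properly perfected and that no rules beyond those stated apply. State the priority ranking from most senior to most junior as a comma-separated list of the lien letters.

First, effective dates: C missed the 45-day window (76 days after the deed), so its recording date stands; D relates back to February 21, 2023 (work commenced); E is treated as recorded January 17, 2023, the work-commencement date.
As a property-tax lien, A is senior to every other lien.
Ordering the rest by effective date: B (January 12, 2023), E (January 17, 2023), D (February 21, 2023), C (June 26, 2024).

A, B, E, D, C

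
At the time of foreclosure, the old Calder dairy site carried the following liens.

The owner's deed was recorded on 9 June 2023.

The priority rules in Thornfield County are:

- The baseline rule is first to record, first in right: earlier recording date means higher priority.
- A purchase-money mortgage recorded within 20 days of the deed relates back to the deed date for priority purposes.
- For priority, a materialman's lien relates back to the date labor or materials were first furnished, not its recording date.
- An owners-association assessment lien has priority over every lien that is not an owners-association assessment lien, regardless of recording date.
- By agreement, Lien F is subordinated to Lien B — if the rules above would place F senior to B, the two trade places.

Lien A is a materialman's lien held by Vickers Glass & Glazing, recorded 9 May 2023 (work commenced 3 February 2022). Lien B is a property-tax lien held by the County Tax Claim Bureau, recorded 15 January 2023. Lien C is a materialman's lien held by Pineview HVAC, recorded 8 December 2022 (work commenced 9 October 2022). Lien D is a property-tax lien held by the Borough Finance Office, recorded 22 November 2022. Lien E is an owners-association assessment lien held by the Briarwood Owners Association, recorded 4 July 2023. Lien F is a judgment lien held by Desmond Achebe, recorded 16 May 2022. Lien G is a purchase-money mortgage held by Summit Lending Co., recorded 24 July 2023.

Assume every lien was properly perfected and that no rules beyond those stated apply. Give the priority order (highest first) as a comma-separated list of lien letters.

Adjusting effective dates: A is treated as recorded 3 February 2022, the work-commencement date; C relates back to 9 October 2022 (work commenced); G was recorded 45 days after the deed — beyond 20 days — so no relation-back applies.
E, as an owners-association assessment lien, has superpriority and ranks first.
The other liens, earliest effective date first: A (3 February 2022), F (16 May 2022), C (9 October 2022), D (22 November 2022), B (15 January 2023), G (24 July 2023).
F is senior to B before the subordination, so the two trade places.

E, A, B, C, D, F, G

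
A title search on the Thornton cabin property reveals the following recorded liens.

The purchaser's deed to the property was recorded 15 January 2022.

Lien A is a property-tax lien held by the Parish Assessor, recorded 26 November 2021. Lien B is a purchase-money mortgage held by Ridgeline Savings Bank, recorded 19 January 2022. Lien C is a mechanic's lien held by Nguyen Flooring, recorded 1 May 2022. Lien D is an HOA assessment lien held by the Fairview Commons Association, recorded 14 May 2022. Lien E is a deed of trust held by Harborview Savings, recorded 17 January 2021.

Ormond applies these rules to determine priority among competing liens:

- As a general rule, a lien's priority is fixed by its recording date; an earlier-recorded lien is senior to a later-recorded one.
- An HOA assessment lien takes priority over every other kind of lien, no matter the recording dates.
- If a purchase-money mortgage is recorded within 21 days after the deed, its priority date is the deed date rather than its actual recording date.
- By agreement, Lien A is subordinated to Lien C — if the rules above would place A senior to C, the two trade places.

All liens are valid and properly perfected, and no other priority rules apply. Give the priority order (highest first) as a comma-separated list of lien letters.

D, E, C, B, A

First, effective dates: B was recorded within the 21-day window, so its effective date is the deed date 15 January 2022.
As an HOA assessment lien, D is senior to every other lien.
Among the remaining liens, by effective date: E (17 January 2021), A (26 November 2021), B (15 January 2022), C (1 May 2022).
A is senior to C before the subordination, so the two trade places.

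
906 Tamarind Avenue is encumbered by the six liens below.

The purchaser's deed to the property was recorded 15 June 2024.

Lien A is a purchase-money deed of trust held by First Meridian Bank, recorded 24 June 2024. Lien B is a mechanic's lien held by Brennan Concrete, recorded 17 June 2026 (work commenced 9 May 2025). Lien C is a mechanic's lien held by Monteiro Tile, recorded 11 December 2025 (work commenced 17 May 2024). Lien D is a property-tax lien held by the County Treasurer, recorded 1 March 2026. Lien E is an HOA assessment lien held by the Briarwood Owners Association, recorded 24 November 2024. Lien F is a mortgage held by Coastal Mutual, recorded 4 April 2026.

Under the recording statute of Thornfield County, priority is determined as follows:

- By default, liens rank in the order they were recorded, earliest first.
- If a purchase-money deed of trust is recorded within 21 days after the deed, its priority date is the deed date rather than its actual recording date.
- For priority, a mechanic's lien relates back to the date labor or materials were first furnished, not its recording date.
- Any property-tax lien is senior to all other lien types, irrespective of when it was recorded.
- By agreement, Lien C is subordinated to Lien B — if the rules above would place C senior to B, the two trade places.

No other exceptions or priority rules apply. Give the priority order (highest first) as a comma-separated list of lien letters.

First, effective dates: A relates back to the deed date 15 June 2024; B's effective date is 9 May 2025, when work began; C relates back to 17 May 2024 (work commenced).
D is a property-tax lien and takes priority over every other lien.
The other liens, earliest effective date first: C (17 May 2024), A (15 June 2024), E (24 November 2024), B (9 May 2025), F (4 April 2026).
The subordination applies — C was senior to B — so C and B swap.

D, B, A, E, C, F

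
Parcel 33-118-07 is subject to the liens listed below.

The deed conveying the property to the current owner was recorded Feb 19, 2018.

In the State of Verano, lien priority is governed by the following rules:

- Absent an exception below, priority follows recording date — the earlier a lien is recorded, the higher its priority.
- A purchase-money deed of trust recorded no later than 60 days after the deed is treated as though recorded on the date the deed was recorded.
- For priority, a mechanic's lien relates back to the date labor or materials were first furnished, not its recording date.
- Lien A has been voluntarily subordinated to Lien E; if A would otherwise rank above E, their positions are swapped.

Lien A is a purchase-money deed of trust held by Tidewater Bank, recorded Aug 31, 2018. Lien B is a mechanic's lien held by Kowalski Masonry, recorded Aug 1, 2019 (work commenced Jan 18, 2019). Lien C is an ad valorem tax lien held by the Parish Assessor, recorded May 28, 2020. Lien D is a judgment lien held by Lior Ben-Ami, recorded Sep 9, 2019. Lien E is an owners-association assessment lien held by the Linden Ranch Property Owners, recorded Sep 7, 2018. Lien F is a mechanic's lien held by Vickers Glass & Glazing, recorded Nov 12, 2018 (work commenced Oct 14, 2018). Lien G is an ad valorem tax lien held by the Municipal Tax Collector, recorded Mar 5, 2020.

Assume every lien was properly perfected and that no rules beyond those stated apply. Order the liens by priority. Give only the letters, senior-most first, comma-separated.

Adjusting effective dates: A missed the 60-day window (193 days after the deed), so its recording date stands; B's effective date is Jan 18, 2019, when work began; F's effective date is Oct 14, 2018, when work began.
Ordering by effective date: A (Aug 31, 2018), E (Sep 7, 2018), F (Oct 14, 2018), B (Jan 18, 2019), D (Sep 9, 2019), G (Mar 5, 2020), C (May 28, 2020).
A would otherwise be senior to E, so under the subordination agreement A and E exchange positions.

E, A, F, B, D, G, C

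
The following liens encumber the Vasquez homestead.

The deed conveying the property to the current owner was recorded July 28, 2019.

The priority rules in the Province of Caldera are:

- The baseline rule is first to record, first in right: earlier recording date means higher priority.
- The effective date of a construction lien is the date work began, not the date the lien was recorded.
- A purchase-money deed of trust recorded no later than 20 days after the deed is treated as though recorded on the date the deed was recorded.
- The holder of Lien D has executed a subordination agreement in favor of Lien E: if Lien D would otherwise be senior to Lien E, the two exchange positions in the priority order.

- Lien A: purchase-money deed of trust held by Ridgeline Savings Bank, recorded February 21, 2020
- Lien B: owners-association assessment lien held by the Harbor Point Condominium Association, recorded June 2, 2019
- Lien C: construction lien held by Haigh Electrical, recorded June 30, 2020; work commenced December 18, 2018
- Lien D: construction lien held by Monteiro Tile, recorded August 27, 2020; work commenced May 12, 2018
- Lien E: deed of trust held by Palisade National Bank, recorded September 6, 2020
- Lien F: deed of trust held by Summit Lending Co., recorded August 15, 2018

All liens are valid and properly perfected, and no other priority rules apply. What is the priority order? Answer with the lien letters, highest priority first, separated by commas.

E, F, C, B, A, D

Effective dates after the stated exceptions: A missed the 20-day window (208 days after the deed), so its recording date stands; C's effective date is December 18, 2018, when work began; D's effective date is May 12, 2018, when work began.
Ordering by effective date: D (May 12, 2018), F (August 15, 2018), C (December 18, 2018), B (June 2, 2019), A (February 21, 2020), E (September 6, 2020).
The subordination applies — D was senior to E — so D and E swap.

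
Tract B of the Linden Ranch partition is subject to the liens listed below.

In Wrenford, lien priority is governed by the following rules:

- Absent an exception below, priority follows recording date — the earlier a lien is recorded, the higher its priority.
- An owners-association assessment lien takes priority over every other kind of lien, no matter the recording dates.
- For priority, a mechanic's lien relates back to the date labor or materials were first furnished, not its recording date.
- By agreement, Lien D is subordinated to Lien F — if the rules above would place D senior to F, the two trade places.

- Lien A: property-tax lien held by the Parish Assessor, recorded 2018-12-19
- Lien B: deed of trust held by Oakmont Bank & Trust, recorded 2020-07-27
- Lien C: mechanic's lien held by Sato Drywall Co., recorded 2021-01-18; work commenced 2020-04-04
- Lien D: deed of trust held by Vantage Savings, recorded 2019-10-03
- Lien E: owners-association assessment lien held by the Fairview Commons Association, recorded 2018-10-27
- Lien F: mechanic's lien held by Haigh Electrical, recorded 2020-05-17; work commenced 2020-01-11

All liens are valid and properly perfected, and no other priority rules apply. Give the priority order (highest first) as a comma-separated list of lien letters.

E, A, F, D, C, B

Effective dates: C is treated as recorded 2020-04-04, the work-commencement date; F's effective date is 2020-01-11, when work began.
E is an owners-association assessment lien and takes priority over every other lien.
The other liens, earliest effective date first: A (2018-12-19), D (2019-10-03), F (2020-01-11), C (2020-04-04), B (2020-07-27).
D is senior to F before the subordination, so the two trade places.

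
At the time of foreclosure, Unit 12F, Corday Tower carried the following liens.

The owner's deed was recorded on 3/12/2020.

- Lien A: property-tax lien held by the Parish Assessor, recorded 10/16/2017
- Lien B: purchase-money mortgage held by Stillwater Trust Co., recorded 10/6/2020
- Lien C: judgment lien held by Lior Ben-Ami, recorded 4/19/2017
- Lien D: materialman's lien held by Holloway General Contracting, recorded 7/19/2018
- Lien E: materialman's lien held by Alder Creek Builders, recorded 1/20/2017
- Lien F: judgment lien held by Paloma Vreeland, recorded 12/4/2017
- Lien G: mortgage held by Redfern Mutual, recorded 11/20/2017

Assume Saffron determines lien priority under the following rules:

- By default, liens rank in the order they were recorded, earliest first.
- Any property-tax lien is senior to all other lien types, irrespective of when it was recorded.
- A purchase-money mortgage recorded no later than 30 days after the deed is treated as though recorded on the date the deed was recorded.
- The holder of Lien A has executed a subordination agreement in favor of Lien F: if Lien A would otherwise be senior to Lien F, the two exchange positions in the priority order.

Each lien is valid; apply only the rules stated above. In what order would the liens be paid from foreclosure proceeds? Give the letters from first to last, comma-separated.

Effective dates: B was recorded 208 days after the deed, outside the 30-day window, so it keeps its recording date.
A, as a property-tax lien, has superpriority and ranks first.
The other liens, earliest effective date first: E (1/20/2017), C (4/19/2017), G (11/20/2017), F (12/4/2017), D (7/19/2018), B (10/6/2020).
A would otherwise be senior to F, so under the subordination agreement A and F exchange positions.

F, E, C, G, A, D, B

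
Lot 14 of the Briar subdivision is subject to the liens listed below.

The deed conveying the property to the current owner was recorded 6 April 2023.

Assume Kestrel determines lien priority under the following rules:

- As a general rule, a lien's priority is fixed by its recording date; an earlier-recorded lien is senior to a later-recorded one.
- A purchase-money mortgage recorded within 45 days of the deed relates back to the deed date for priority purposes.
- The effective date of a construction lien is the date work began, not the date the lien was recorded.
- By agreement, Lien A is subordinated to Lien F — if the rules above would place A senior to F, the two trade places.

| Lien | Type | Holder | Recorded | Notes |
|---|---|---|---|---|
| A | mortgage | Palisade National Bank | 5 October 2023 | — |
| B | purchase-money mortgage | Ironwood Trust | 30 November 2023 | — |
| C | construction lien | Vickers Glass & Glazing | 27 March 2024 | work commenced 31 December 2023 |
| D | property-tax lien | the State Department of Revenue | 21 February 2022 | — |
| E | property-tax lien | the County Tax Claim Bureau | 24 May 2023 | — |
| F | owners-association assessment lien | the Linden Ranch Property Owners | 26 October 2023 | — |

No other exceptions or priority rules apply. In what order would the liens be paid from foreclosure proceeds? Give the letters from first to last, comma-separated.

D, E, F, A, B, C

Adjusting effective dates: B was recorded 238 days after the deed — beyond 45 days — so no relation-back applies; C's effective date is 31 December 2023, when work began.
By effective date, earliest first: D (21 February 2022), E (24 May 2023), A (5 October 2023), F (26 October 2023), B (30 November 2023), C (31 December 2023).
The subordination applies — A was senior to F — so A and F swap.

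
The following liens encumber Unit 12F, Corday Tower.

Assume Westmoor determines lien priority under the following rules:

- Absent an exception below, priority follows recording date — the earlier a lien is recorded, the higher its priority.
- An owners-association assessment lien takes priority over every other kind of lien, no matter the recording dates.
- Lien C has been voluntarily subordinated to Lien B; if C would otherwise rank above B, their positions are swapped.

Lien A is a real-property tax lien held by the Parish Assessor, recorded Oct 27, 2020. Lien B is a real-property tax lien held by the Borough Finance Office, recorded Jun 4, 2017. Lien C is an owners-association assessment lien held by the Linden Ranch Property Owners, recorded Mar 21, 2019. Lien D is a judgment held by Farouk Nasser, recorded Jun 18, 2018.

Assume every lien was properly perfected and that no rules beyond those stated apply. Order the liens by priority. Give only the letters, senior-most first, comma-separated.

B, C, D, A

C, as an owners-association assessment lien, has superpriority and ranks first.
Among the remaining liens, by effective date: B (Jun 4, 2017), D (Jun 18, 2018), A (Oct 27, 2020).
C would otherwise be senior to B, so under the subordination agreement C and B exchange positions.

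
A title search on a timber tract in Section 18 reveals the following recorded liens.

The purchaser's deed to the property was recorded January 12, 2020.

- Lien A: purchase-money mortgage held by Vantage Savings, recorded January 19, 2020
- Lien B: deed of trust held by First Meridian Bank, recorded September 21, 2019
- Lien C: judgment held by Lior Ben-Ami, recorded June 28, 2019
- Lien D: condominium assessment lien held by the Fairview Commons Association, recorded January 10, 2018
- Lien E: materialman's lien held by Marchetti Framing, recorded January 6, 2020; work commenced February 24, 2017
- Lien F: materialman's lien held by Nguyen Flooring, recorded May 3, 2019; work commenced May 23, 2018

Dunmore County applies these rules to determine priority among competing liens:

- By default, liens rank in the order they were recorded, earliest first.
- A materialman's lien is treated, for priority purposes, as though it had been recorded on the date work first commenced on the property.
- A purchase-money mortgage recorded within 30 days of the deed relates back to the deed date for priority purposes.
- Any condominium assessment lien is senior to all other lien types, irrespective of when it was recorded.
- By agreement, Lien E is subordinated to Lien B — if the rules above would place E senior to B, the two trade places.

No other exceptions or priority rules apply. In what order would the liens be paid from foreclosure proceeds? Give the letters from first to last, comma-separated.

D, B, F, C, E, A

Effective dates: A relates back to the deed date January 12, 2020; E relates back to February 24, 2017 (work commenced); F relates back to May 23, 2018 (work commenced).
D is a condominium assessment lien, so it outranks all other liens regardless of date.
Among the remaining liens, by effective date: E (February 24, 2017), F (May 23, 2018), C (June 28, 2019), B (September 21, 2019), A (January 12, 2020).
E would otherwise be senior to B, so under the subordination agreement E and B exchange positions.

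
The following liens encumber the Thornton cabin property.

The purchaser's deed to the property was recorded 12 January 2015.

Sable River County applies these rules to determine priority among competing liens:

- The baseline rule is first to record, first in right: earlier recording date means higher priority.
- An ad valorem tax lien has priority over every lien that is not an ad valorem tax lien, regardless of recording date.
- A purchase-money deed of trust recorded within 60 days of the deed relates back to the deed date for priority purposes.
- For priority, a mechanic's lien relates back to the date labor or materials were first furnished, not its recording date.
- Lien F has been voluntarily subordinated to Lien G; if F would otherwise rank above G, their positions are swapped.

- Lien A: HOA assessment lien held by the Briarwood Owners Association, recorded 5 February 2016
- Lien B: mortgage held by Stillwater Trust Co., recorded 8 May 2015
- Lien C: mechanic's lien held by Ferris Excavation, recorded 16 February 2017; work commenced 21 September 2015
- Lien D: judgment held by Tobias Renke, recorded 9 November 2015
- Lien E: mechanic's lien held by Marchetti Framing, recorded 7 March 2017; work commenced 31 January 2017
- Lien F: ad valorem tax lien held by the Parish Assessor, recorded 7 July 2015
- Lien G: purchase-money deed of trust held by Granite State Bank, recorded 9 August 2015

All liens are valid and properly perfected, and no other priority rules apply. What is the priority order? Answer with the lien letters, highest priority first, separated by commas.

First, effective dates: C is treated as recorded 21 September 2015, the work-commencement date; E relates back to 31 January 2017 (work commenced); G was recorded 209 days after the deed, outside the 60-day window, so it keeps its recording date.
F, as an ad valorem tax lien, has superpriority and ranks first.
Ordering the rest by effective date: B (8 May 2015), G (9 August 2015), C (21 September 2015), D (9 November 2015), A (5 February 2016), E (31 January 2017).
The subordination applies — F was senior to G — so F and G swap.

G, B, F, C, D, A, E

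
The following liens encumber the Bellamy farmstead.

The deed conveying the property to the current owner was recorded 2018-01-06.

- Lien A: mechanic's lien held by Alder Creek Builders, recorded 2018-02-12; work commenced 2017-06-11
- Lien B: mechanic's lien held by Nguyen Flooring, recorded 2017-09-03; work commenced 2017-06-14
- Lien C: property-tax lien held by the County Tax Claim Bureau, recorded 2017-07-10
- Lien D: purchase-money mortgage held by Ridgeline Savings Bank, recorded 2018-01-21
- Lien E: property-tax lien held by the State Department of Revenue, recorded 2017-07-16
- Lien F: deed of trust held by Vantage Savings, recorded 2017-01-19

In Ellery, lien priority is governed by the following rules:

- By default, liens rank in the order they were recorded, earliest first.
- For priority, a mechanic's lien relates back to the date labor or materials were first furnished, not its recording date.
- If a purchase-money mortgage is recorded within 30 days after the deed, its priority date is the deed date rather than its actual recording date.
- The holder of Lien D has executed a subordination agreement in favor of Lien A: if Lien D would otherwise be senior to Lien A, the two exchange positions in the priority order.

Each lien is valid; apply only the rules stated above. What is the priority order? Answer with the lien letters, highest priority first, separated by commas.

F, A, B, C, E, D

Effective dates: A's effective date is 2017-06-11, when work began; B is treated as recorded 2017-06-14, the work-commencement date; D was recorded within the 30-day window, so its effective date is the deed date 2018-01-06.
By effective date: F (2017-01-19), A (2017-06-11), B (2017-06-14), C (2017-07-10), E (2017-07-16), D (2018-01-06).
D is already junior to A, so the subordination agreement changes nothing.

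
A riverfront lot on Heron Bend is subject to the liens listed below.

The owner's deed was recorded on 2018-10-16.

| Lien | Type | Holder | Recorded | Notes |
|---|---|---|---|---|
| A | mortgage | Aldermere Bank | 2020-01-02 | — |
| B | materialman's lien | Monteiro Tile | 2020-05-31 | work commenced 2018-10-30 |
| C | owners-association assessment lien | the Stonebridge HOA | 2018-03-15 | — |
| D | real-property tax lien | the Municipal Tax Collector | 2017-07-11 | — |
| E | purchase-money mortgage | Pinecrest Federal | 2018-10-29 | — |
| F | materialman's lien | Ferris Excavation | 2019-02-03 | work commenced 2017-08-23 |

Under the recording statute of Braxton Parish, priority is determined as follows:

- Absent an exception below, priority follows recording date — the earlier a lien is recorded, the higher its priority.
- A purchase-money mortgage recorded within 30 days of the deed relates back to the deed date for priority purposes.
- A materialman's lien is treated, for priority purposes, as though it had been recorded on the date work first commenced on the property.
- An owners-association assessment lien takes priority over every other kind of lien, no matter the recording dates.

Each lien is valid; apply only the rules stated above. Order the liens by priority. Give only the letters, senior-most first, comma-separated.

C, D, F, E, B, A

Effective dates after the stated exceptions: B's effective date is 2018-10-30, when work began; E was recorded within the 30-day window, so its effective date is the deed date 2018-10-16; F is treated as recorded 2017-08-23, the work-commencement date.
C is an owners-association assessment lien, so it outranks all other liens regardless of date.
The other liens, earliest effective date first: D (2017-07-11), F (2017-08-23), E (2018-10-16), B (2018-10-30), A (2020-01-02).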